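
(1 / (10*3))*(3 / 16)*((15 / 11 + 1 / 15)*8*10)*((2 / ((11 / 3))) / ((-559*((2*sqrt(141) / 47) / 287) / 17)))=-575722*sqrt(141) / 1014585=-6.74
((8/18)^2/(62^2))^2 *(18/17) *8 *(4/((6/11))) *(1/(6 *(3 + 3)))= 1408/309020285331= 0.00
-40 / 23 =-1.74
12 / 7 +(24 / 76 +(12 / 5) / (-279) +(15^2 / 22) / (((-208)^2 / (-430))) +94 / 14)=254121570877 / 29432282880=8.63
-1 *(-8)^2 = -64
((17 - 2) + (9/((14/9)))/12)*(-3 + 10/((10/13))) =4335/28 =154.82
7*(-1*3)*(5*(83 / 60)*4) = -581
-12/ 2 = -6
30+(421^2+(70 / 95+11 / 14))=47154491 / 266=177272.52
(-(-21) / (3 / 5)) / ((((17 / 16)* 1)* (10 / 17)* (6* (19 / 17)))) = 476 / 57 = 8.35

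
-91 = -91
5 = 5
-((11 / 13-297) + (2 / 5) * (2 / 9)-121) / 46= 243983 / 26910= 9.07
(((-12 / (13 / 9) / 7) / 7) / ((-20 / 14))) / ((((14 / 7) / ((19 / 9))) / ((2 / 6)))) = 19 / 455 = 0.04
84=84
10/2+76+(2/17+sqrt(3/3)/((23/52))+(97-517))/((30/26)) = -109847/391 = -280.94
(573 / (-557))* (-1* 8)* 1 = 4584 / 557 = 8.23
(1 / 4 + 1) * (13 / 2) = 65 / 8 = 8.12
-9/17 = -0.53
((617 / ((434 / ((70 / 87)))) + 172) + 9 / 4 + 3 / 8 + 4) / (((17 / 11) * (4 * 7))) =6095089 / 1467168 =4.15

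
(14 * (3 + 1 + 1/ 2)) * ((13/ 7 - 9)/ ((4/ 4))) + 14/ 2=-443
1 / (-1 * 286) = -1 / 286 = -0.00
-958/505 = -1.90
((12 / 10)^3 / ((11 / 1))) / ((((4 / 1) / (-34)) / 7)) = -12852 / 1375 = -9.35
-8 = -8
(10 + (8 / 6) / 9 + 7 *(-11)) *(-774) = 155230 / 3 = 51743.33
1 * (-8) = -8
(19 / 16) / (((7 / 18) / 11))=1881 / 56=33.59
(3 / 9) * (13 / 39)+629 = 5662 / 9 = 629.11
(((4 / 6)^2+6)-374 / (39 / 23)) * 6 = -50104 / 39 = -1284.72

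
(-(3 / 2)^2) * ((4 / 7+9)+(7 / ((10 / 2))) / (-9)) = -1483 / 70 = -21.19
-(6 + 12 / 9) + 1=-19 / 3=-6.33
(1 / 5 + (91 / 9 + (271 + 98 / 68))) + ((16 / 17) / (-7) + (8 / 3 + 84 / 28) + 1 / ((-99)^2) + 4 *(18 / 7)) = 3482282333 / 11663190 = 298.57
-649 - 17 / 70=-45447 / 70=-649.24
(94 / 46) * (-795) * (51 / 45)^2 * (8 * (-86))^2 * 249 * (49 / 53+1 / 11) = -315916548739072 / 1265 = -249736402165.27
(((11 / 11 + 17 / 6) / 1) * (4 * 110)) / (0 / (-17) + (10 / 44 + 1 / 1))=111320 / 81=1374.32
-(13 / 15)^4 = -28561 / 50625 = -0.56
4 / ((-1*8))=-1 / 2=-0.50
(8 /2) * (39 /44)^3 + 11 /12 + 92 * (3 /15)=7060301 /319440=22.10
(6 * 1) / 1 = 6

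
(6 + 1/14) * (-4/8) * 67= -5695/28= -203.39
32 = 32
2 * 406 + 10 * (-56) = 252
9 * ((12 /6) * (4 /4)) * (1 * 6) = 108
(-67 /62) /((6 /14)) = -469 /186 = -2.52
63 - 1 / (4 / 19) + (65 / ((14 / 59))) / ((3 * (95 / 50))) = 169667 / 1596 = 106.31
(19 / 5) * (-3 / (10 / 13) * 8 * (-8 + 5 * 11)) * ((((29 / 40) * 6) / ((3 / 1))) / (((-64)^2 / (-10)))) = 1009983 / 51200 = 19.73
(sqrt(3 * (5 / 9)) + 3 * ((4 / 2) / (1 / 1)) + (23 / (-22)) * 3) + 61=sqrt(15) / 3 + 1405 / 22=65.15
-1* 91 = -91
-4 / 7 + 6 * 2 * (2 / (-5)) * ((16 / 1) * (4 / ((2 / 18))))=-96788 / 35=-2765.37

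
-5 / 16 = -0.31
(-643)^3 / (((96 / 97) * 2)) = -25787227579 / 192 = -134308476.97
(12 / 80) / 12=1 / 80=0.01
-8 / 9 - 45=-413 / 9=-45.89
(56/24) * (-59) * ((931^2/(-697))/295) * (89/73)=539992103/763215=707.52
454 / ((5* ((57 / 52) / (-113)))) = -2667704 / 285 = -9360.36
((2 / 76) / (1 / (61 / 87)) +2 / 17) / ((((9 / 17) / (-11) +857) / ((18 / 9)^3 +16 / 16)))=252417 / 176595500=0.00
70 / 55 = 14 / 11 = 1.27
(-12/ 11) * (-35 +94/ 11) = 3492/ 121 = 28.86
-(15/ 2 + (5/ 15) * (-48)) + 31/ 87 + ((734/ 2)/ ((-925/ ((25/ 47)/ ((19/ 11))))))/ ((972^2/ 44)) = 2004365093443/ 226320409044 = 8.86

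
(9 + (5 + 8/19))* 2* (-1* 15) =-8220/19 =-432.63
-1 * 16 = -16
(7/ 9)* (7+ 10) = 119/ 9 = 13.22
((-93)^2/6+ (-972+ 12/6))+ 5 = 476.50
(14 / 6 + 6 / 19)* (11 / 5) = 1661 / 285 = 5.83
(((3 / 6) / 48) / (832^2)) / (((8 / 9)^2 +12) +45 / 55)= 297 / 268582912000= 0.00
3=3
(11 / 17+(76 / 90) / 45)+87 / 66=1502587 / 757350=1.98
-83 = -83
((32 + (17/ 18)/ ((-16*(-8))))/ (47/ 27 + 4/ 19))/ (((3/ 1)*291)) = 200165/ 10652928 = 0.02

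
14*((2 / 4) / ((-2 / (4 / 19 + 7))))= -959 / 38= -25.24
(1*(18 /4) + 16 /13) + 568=14917 /26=573.73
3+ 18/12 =9/2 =4.50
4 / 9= 0.44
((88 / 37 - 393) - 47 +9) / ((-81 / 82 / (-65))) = -84528470 / 2997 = -28204.36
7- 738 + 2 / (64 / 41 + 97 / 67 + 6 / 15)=-34197219 / 46819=-730.41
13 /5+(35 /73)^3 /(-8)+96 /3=538185153 /15560680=34.59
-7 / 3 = -2.33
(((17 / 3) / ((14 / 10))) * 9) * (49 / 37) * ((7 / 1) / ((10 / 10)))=12495 / 37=337.70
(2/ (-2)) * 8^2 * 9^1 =-576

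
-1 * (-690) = 690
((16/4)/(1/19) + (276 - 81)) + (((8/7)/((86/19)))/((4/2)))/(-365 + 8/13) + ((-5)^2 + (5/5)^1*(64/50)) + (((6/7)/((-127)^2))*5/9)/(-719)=122888546467473484/413376916389675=297.28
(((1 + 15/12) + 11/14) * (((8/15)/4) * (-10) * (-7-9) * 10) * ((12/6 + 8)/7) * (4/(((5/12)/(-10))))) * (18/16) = -4896000/49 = -99918.37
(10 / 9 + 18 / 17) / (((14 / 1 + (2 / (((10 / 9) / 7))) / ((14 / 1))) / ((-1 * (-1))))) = 3320 / 22797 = 0.15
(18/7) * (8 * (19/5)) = 2736/35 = 78.17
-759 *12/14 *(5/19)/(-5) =4554/133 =34.24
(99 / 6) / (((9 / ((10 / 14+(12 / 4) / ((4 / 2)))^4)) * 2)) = 10158731 / 460992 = 22.04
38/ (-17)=-38/ 17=-2.24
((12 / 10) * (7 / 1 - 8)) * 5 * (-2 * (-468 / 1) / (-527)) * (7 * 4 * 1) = 157248 / 527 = 298.38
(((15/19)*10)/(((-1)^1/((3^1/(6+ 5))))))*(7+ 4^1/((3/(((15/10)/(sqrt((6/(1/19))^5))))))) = -3150/209 - 25*sqrt(114)/8601186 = -15.07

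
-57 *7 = -399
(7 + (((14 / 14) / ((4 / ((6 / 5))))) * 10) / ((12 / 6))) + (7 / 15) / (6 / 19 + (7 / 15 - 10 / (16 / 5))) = 12667 / 1526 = 8.30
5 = 5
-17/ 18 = -0.94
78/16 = 39/8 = 4.88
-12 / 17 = -0.71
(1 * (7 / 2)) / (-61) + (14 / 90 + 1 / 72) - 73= -1600619 / 21960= -72.89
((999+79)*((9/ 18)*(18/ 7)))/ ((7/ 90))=17820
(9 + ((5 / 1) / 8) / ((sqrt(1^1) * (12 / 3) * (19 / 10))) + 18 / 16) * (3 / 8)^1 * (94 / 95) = 437523 / 115520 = 3.79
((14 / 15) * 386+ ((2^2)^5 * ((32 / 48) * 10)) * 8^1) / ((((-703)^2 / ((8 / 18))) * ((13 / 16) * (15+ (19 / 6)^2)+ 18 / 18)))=70366208 / 30366672005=0.00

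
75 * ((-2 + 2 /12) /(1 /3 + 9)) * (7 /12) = -275 /32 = -8.59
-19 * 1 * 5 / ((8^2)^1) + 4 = 161 / 64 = 2.52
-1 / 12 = -0.08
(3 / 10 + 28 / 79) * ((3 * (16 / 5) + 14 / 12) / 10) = 166991 / 237000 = 0.70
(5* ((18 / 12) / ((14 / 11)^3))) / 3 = 6655 / 5488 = 1.21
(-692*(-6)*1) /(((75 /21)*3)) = 9688 /25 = 387.52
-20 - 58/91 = -1878/91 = -20.64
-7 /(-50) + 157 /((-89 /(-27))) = 212573 /4450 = 47.77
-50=-50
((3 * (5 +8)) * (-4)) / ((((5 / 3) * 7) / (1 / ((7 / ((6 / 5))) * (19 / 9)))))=-25272 / 23275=-1.09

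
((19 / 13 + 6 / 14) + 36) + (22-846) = -71536 / 91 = -786.11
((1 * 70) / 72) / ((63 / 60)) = 0.93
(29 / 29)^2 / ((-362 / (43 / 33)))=-43 / 11946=-0.00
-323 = -323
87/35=2.49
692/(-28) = -173/7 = -24.71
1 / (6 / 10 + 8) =5 / 43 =0.12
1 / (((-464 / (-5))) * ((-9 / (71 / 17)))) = -0.01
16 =16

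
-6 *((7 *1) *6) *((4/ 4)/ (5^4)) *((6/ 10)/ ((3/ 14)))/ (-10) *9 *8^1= 127008/ 15625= 8.13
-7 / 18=-0.39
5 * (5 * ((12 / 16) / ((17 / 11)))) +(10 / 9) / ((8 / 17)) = 4435 / 306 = 14.49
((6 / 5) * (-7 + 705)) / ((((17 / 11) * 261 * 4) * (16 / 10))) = 3839 / 11832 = 0.32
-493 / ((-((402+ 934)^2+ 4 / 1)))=493 / 1784900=0.00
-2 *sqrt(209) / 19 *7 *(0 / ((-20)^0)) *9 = 0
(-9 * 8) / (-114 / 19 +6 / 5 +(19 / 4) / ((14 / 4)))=5040 / 241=20.91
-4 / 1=-4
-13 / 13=-1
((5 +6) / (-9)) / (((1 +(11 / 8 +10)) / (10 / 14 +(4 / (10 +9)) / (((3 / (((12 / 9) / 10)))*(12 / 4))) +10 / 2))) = -821248 / 1454355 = -0.56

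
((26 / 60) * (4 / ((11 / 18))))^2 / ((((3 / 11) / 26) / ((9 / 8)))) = 237276 / 275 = 862.82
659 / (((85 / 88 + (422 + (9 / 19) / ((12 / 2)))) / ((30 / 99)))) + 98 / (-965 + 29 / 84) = 63698885704 / 171947214783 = 0.37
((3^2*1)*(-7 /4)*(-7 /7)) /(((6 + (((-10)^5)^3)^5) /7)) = -0.00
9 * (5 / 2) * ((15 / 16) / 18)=75 / 64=1.17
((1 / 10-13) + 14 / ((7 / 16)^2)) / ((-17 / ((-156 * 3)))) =986778 / 595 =1658.45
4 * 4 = 16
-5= -5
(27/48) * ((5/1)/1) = 45/16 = 2.81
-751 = -751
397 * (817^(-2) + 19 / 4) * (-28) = -35244097805 / 667489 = -52801.02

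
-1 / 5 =-0.20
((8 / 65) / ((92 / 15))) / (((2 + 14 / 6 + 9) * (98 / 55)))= 99 / 117208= 0.00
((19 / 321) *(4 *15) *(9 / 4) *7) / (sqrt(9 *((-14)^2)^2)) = 285 / 2996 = 0.10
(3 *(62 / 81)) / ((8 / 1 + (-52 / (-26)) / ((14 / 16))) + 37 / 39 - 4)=0.32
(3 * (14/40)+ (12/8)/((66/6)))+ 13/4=244/55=4.44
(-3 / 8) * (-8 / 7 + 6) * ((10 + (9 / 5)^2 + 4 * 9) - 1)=-30753 / 350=-87.87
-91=-91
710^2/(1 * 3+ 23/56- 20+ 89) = 5645920/811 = 6961.68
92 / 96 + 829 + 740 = 37679 / 24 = 1569.96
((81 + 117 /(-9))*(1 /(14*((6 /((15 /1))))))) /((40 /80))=24.29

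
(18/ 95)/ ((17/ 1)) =18/ 1615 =0.01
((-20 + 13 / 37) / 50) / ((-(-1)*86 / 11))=-7997 / 159100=-0.05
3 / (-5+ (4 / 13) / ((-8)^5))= -319488 / 532481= -0.60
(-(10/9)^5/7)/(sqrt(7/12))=-200000 * sqrt(21)/2893401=-0.32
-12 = -12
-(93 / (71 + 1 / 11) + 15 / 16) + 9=42255 / 6256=6.75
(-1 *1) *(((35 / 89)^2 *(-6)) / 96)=1225 / 126736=0.01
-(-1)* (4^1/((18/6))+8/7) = 52/21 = 2.48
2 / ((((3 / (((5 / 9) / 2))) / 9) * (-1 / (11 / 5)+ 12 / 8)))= 110 / 69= 1.59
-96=-96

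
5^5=3125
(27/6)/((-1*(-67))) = 9/134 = 0.07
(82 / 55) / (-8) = -41 / 220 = -0.19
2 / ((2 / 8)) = 8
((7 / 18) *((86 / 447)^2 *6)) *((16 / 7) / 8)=0.02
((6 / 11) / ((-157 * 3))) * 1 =-2 / 1727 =-0.00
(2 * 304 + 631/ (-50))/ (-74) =-29769/ 3700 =-8.05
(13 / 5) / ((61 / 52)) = 676 / 305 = 2.22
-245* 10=-2450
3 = 3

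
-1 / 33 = -0.03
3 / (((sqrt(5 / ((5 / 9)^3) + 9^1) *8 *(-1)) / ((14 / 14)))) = -0.06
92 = 92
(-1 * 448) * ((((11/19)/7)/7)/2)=-352/133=-2.65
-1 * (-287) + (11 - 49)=249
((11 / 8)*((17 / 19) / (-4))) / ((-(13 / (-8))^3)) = -0.07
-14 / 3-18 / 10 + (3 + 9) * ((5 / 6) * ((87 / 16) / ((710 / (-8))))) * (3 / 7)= -100333 / 14910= -6.73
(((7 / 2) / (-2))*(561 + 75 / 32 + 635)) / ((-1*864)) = 268429 / 110592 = 2.43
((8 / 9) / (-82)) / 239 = -4 / 88191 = -0.00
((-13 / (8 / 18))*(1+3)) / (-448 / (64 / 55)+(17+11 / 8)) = 0.32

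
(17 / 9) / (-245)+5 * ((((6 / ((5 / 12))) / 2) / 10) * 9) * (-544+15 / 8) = -30984409 / 1764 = -17564.86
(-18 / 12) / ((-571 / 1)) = 3 / 1142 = 0.00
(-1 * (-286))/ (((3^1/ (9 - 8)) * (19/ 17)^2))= 82654/ 1083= 76.32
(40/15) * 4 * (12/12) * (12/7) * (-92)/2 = -5888/7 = -841.14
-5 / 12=-0.42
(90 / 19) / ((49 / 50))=4500 / 931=4.83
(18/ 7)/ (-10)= -9/ 35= -0.26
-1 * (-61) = 61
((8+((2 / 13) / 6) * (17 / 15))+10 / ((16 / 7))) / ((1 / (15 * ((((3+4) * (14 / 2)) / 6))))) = 2844499 / 1872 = 1519.50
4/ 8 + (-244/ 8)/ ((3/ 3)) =-30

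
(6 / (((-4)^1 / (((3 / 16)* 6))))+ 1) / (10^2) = -11 / 1600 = -0.01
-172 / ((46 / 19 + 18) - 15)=-3268 / 103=-31.73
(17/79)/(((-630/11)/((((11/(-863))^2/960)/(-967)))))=22627/34410179593641600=0.00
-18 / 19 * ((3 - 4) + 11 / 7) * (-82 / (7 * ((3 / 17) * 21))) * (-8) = -89216 / 6517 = -13.69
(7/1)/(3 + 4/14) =49/23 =2.13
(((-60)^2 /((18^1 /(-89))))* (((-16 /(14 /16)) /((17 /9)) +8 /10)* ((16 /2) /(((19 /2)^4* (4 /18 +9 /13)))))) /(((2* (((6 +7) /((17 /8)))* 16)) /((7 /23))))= 84649680 /320719981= 0.26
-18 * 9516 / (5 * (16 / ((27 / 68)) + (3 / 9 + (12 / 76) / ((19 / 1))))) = -834772068 / 990245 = -843.00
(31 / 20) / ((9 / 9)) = 31 / 20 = 1.55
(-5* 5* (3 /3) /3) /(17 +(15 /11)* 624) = -275 /28641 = -0.01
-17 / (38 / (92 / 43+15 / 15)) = -2295 / 1634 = -1.40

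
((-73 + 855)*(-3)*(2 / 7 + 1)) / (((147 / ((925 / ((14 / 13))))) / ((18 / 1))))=-761687550 / 2401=-317237.63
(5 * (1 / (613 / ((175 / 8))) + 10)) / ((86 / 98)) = 12057675 / 210872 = 57.18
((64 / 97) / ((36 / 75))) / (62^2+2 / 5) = 0.00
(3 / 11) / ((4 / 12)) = 9 / 11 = 0.82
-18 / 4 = -9 / 2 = -4.50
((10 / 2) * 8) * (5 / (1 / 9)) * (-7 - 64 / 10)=-24120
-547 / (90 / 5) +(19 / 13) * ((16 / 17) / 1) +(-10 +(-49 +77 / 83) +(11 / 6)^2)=-55287307 / 660348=-83.72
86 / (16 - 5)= 86 / 11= 7.82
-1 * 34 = -34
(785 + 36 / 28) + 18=804.29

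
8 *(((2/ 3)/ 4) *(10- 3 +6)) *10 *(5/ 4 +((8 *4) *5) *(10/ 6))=417950/ 9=46438.89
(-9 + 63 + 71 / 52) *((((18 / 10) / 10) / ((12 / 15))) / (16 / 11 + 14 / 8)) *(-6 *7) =-163.27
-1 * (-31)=31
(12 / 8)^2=9 / 4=2.25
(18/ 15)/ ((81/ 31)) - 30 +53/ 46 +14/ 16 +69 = 1030523/ 24840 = 41.49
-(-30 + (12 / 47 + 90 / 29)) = 36312 / 1363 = 26.64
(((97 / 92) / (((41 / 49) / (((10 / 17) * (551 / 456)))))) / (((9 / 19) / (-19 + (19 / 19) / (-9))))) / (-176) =563064145 / 2742455232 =0.21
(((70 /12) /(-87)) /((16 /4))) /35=-1 /2088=-0.00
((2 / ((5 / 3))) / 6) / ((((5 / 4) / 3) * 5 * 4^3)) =3 / 2000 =0.00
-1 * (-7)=7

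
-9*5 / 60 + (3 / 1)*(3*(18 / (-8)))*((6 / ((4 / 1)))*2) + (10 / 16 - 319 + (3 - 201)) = -4623 / 8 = -577.88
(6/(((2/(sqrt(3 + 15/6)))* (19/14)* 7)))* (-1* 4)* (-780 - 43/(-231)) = 720548* sqrt(22)/1463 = 2310.10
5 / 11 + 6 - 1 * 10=-39 / 11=-3.55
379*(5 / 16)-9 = 1751 / 16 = 109.44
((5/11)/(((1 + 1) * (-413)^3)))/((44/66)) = -15/3099579868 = -0.00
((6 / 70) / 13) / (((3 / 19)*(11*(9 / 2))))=0.00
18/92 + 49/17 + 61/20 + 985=7750621/7820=991.13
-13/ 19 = -0.68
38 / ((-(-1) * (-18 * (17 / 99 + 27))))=-209 / 2690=-0.08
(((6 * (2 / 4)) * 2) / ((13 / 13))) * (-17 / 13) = -102 / 13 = -7.85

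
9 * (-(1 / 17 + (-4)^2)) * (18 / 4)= -22113 / 34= -650.38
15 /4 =3.75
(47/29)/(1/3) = 4.86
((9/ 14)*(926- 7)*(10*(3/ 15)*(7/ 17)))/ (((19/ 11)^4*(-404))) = -121095711/ 895044628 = -0.14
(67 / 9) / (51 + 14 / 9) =67 / 473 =0.14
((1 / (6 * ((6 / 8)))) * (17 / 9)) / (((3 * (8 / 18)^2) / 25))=425 / 24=17.71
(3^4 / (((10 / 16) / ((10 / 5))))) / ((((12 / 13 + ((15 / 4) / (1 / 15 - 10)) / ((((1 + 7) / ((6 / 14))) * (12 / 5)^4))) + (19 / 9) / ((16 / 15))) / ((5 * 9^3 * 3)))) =944479734202368 / 966899851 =976812.37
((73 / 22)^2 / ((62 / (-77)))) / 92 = -37303 / 250976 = -0.15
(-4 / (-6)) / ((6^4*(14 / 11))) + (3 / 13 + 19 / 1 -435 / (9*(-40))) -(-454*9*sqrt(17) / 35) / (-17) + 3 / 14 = 7307477 / 353808 -4086*sqrt(17) / 595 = -7.66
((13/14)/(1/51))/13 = 51/14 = 3.64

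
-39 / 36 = -13 / 12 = -1.08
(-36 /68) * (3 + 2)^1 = -45 /17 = -2.65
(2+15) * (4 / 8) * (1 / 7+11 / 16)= 1581 / 224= 7.06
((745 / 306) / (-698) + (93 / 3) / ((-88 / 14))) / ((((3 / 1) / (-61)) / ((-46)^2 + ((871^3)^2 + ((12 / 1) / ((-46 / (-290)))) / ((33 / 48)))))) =19533628881424391434979030596 / 445811553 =43815887564996305591.43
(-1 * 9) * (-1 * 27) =243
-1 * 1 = -1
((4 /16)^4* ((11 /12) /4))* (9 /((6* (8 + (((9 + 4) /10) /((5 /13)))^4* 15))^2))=67138671875 /1159256318574454765248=0.00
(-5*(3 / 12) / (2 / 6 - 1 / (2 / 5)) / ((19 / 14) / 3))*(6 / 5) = 378 / 247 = 1.53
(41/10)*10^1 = 41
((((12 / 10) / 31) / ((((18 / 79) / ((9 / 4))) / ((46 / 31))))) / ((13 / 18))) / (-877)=-49059 / 54781805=-0.00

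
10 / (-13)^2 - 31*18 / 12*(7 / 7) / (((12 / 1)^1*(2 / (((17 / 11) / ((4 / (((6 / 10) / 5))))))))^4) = 119939070687300443 / 2026970316800000000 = 0.06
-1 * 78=-78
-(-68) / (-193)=-68 / 193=-0.35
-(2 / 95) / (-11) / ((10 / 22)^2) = 22 / 2375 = 0.01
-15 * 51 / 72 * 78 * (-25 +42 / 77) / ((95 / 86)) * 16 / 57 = 20450456 / 3971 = 5149.95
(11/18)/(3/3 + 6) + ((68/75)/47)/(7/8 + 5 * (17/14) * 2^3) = 11983087/136650150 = 0.09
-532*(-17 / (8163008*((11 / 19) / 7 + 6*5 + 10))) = 323 / 11685552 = 0.00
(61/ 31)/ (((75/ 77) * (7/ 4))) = 2684/ 2325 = 1.15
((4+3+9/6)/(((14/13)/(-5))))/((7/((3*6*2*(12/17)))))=-7020/49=-143.27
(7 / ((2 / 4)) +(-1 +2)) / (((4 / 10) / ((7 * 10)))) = 2625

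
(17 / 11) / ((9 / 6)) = 34 / 33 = 1.03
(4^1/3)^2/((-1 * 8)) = -2/9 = -0.22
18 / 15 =6 / 5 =1.20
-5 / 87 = -0.06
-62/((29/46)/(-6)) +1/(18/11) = 308335/522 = 590.68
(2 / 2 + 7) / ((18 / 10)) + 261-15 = 2254 / 9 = 250.44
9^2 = 81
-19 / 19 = -1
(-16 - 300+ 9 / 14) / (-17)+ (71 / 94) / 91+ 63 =5930053 / 72709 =81.56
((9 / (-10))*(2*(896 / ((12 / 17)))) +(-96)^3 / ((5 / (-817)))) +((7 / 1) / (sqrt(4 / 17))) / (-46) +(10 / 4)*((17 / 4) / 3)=144563580.83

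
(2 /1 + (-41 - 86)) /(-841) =0.15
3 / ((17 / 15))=45 / 17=2.65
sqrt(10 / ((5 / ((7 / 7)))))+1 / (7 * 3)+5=sqrt(2)+106 / 21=6.46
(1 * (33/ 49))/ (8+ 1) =11/ 147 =0.07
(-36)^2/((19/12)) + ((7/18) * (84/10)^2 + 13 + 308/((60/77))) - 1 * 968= 407882/1425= 286.23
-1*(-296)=296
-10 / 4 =-5 / 2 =-2.50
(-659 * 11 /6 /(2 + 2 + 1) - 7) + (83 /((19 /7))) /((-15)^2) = -2124653 /8550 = -248.50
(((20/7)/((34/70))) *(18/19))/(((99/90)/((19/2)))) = 9000/187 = 48.13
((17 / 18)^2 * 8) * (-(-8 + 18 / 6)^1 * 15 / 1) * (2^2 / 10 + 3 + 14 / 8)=148835 / 54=2756.20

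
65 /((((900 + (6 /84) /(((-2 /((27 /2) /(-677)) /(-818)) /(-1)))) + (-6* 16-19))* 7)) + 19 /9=2.12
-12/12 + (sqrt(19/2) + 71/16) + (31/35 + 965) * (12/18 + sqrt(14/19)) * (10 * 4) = sqrt(38)/2 + 8655491/336 + 270448 * sqrt(266)/133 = 58927.93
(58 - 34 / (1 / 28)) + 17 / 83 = -74185 / 83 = -893.80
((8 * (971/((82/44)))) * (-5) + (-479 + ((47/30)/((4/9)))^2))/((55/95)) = -26557730301/721600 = -36803.95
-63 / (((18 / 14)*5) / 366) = -17934 / 5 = -3586.80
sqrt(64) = 8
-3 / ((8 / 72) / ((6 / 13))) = -162 / 13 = -12.46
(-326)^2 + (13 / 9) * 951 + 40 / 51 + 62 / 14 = 38432792 / 357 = 107654.88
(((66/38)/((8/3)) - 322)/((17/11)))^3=-155109499787947375/17253512704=-8990024.38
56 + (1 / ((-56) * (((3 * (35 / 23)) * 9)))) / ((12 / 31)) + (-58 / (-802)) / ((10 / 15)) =14287796567 / 254651040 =56.11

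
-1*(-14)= 14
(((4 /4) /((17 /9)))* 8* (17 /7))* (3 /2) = 15.43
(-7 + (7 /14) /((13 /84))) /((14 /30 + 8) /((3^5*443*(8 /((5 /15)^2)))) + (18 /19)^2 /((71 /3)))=-146014298385480 /1469115301901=-99.39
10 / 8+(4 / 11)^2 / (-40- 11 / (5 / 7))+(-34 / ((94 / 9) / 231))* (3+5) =-37899061137 / 6301196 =-6014.58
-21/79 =-0.27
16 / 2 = 8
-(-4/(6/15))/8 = 5/4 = 1.25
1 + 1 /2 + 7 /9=41 /18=2.28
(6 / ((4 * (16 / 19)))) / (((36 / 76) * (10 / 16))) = 361 / 60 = 6.02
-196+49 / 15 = -2891 / 15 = -192.73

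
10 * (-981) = -9810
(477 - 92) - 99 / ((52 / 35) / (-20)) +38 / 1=22824 / 13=1755.69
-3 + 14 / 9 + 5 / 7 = -0.73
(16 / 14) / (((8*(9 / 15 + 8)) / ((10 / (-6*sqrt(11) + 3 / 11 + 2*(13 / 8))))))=-580800*sqrt(11) / 223531931 - 341000 / 223531931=-0.01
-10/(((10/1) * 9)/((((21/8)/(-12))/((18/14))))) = 49/2592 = 0.02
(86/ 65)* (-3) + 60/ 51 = -3086/ 1105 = -2.79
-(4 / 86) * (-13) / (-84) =-13 / 1806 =-0.01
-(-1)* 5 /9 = 5 /9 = 0.56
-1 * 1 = -1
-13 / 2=-6.50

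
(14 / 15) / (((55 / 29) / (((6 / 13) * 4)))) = 3248 / 3575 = 0.91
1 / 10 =0.10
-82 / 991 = -0.08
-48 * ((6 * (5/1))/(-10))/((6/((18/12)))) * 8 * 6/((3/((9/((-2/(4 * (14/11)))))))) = -145152/11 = -13195.64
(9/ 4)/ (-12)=-3/ 16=-0.19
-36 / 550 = -18 / 275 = -0.07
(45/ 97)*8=360/ 97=3.71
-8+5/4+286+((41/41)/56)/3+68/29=1371959/4872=281.60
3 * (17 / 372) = 17 / 124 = 0.14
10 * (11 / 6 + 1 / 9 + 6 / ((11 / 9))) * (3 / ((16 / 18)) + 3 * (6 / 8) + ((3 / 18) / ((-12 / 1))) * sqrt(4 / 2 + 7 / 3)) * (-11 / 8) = -527.35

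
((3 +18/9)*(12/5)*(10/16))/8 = 15/16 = 0.94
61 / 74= 0.82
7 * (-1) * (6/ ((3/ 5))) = -70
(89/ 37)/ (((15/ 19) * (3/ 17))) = 28747/ 1665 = 17.27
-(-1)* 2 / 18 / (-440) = -1 / 3960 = -0.00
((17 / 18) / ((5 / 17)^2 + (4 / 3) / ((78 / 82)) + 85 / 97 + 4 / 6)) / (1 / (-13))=-80538809 / 19883632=-4.05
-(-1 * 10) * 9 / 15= 6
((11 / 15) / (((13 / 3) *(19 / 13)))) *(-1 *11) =-121 / 95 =-1.27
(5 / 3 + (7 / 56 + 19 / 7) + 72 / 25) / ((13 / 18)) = 93063 / 9100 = 10.23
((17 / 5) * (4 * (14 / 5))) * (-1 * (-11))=10472 / 25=418.88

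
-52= -52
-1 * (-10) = 10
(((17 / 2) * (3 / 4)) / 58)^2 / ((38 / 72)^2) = 210681 / 4857616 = 0.04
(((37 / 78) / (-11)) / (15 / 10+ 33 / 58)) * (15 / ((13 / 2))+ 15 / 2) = -18241 / 89232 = -0.20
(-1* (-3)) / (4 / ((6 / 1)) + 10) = 9 / 32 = 0.28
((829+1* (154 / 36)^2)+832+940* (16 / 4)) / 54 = 1762333 / 17496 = 100.73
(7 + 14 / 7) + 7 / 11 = 106 / 11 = 9.64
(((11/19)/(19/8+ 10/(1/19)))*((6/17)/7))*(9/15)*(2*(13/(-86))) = -2288/83125665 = -0.00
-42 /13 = -3.23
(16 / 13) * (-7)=-112 / 13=-8.62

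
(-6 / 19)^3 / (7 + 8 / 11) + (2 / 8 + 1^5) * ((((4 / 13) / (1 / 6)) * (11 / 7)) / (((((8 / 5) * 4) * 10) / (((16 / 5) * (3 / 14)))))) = 51664437 / 1485522220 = 0.03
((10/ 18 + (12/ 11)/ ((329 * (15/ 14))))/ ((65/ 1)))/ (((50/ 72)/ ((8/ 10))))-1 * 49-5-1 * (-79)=25.01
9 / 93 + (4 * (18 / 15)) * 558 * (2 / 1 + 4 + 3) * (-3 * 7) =-78463713 / 155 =-506217.50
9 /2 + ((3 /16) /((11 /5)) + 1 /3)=2597 /528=4.92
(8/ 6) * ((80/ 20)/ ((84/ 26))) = 104/ 63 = 1.65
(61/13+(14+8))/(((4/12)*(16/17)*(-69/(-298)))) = 878951/2392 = 367.45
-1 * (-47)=47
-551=-551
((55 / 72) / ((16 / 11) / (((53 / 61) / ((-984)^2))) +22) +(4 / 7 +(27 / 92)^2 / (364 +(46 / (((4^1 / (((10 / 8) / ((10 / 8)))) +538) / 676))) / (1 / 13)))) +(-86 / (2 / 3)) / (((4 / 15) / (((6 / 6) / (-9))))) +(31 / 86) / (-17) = 1002679461256697823308797 / 18465448795574594591232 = 54.30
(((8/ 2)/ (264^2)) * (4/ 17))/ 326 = 1/ 24140952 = 0.00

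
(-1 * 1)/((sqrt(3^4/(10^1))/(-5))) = 5 * sqrt(10)/9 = 1.76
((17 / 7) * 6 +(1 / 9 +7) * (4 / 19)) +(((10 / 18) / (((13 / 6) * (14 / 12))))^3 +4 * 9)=6710948878 / 128860641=52.08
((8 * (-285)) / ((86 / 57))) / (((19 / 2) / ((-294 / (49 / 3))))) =2863.26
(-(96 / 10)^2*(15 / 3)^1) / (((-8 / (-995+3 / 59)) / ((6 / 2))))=-50718528 / 295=-171927.21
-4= -4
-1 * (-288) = 288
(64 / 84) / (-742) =-8 / 7791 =-0.00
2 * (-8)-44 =-60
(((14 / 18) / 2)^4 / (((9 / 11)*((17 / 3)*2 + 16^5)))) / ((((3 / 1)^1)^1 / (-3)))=-26411 / 990688535136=-0.00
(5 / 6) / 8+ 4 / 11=247 / 528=0.47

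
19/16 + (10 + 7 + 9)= 435/16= 27.19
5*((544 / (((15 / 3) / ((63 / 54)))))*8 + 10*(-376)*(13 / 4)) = -168068 / 3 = -56022.67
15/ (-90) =-1/ 6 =-0.17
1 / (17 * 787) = 0.00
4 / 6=2 / 3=0.67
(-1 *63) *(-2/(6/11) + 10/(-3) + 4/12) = 420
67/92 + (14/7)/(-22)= 645/1012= 0.64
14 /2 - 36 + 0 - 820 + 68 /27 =-22855 /27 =-846.48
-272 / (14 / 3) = -408 / 7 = -58.29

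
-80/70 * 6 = -48/7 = -6.86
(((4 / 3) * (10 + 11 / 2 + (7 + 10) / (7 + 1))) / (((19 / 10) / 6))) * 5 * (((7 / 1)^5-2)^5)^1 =9448909752510010147031250 / 19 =497311039605790007738486.80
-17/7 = -2.43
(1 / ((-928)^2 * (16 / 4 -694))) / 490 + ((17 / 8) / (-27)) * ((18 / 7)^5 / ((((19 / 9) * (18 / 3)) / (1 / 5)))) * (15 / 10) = -397663062411637 / 1897530844876800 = -0.21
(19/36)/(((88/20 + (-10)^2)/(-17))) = -1615/18792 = -0.09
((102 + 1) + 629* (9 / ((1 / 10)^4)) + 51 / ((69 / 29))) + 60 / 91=118484991822 / 2093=56610125.09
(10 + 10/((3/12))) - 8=42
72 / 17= 4.24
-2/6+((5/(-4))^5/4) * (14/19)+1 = 12199/116736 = 0.10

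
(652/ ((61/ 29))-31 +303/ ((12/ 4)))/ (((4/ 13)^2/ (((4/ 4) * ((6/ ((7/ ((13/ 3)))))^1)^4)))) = 111875779002/ 146461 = 763860.54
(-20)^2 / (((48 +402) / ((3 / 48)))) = 1 / 18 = 0.06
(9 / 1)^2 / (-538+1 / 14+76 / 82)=-46494 / 308239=-0.15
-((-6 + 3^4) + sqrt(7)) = -75 -sqrt(7) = -77.65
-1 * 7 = -7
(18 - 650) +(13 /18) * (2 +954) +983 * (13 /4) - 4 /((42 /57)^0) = 116971 /36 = 3249.19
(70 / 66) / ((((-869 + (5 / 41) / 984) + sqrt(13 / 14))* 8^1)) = -14438845437695 / 94642789124291573 - 1186819620* sqrt(182) / 94642789124291573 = -0.00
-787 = -787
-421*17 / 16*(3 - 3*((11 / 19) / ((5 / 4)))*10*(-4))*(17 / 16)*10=-677087985 / 2432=-278407.89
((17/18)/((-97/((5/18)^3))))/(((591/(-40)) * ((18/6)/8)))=42500/1128367341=0.00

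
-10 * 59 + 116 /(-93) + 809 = 20251 /93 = 217.75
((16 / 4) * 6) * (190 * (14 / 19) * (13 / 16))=2730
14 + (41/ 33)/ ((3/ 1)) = 1427/ 99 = 14.41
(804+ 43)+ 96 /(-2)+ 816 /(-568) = 797.56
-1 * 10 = -10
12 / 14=6 / 7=0.86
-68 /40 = -17 /10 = -1.70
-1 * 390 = -390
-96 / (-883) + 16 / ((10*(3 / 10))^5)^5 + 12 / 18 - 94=-69746538893041784 / 748155842138169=-93.22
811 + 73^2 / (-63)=45764 / 63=726.41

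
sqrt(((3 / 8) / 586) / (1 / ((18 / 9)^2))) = sqrt(879) / 586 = 0.05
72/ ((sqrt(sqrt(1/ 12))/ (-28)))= -2016*sqrt(2)*3^(1/ 4)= -3752.20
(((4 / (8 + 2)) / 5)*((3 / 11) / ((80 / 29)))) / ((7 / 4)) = 87 / 19250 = 0.00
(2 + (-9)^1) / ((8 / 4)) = -7 / 2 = -3.50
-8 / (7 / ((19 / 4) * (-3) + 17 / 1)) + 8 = 34 / 7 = 4.86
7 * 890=6230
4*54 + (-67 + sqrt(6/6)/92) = 13709/92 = 149.01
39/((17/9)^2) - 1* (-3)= 4026/289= 13.93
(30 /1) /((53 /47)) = 1410 /53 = 26.60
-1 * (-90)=90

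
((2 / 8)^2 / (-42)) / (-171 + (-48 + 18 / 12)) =1 / 146160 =0.00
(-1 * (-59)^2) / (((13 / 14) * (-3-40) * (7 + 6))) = 48734 / 7267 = 6.71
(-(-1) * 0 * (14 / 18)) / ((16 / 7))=0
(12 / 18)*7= 14 / 3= 4.67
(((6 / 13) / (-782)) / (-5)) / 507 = 1 / 4295135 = 0.00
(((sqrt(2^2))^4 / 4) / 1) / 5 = 4 / 5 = 0.80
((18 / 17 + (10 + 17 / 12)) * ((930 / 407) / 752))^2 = 155610525625 / 108288498942976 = 0.00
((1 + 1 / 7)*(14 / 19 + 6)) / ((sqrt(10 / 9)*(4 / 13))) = 4992*sqrt(10) / 665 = 23.74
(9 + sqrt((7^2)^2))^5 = 656356768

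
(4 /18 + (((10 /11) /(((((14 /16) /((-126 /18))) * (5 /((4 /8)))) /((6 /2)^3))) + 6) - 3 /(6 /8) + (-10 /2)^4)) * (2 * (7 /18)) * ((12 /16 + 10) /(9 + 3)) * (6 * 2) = 18105451 /3564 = 5080.09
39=39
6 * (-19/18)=-19/3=-6.33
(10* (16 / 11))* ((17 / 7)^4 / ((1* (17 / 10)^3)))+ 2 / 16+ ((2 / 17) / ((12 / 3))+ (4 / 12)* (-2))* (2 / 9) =9986228929 / 96981192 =102.97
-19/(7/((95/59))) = -1805/413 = -4.37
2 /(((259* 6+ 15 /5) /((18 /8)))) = 1 /346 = 0.00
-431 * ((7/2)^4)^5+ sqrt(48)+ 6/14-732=-240733267425265164713/7340032+ 4 * sqrt(3)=-32797304892569.18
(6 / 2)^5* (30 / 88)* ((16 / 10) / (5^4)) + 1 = 1.21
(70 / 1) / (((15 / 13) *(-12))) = -91 / 18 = -5.06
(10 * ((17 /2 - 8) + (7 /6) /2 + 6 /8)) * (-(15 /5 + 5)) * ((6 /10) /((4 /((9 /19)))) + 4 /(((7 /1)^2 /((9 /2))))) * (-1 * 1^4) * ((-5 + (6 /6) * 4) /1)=-59862 /931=-64.30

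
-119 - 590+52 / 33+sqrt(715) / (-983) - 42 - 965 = -56576 / 33 - sqrt(715) / 983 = -1714.45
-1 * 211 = -211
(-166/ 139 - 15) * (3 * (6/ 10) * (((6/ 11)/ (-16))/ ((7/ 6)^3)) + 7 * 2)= -592870631/ 2622235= -226.09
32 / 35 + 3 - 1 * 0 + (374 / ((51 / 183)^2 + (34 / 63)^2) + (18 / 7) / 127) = 1449831427699 / 1424626945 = 1017.69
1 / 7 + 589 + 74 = 663.14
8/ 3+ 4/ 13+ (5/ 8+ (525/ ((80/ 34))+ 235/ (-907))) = 32043023/ 141492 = 226.47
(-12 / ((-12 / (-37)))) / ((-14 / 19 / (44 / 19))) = 814 / 7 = 116.29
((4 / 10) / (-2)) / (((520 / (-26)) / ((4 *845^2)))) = 28561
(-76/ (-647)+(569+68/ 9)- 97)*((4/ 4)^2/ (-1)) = -2793136/ 5823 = -479.67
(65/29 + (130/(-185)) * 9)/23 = -4381/24679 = -0.18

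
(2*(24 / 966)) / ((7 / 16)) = 128 / 1127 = 0.11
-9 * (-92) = 828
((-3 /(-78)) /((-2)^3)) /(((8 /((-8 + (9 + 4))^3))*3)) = -125 /4992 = -0.03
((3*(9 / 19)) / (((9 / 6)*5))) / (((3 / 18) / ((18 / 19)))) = 1944 / 1805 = 1.08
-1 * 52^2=-2704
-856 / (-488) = 107 / 61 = 1.75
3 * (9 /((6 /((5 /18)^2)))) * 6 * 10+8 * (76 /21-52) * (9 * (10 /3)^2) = -541575 /14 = -38683.93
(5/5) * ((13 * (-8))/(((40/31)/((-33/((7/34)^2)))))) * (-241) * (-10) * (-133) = -140791831752/7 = -20113118821.71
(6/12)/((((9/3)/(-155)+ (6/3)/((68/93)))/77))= 202895/14313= 14.18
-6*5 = -30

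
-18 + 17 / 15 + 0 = -253 / 15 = -16.87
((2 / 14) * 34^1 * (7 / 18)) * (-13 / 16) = -221 / 144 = -1.53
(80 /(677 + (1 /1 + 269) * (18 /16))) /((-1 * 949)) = -320 /3722927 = -0.00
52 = 52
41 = 41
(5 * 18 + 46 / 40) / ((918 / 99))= 20053 / 2040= 9.83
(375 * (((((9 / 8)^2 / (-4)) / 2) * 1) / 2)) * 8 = -30375 / 128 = -237.30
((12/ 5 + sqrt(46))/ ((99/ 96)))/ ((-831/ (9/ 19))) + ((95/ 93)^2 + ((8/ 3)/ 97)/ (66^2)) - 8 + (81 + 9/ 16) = 9566069414148169/ 128223495916560 - 32* sqrt(46)/ 57893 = 74.60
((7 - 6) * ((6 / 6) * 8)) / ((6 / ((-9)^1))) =-12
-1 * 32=-32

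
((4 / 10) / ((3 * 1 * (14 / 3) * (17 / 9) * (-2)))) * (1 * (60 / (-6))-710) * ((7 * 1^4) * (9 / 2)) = 2916 / 17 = 171.53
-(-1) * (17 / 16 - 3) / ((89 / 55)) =-1705 / 1424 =-1.20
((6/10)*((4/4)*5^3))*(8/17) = 600/17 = 35.29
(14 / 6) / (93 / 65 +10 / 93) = 14105 / 9299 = 1.52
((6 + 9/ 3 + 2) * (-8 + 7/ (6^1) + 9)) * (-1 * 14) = -1001/ 3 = -333.67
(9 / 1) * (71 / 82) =7.79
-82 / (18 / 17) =-77.44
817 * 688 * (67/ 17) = 2215319.53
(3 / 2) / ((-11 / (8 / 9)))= -4 / 33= -0.12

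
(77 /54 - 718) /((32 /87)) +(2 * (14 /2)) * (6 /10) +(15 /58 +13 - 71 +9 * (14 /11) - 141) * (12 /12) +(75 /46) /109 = -4899105179459 /2303231040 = -2127.06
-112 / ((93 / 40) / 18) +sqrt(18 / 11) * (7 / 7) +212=-20308 / 31 +3 * sqrt(22) / 11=-653.82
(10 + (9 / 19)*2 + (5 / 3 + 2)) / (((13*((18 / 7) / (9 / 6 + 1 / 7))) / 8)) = 38318 / 6669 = 5.75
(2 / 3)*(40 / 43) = 80 / 129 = 0.62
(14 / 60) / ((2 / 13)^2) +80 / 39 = 6193 / 520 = 11.91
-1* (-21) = 21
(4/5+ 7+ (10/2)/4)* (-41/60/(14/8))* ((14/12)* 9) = -37.10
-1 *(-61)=61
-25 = -25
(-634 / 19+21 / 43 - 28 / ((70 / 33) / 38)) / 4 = -2183351 / 16340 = -133.62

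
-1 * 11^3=-1331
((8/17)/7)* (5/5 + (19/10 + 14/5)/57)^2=761378/9665775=0.08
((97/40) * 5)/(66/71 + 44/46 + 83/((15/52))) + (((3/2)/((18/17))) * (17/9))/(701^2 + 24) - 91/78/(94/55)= -22678008078384277/35392724660224800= -0.64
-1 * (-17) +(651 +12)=680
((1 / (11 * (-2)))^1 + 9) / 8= 197 / 176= 1.12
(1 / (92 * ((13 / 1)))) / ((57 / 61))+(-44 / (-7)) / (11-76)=-228601 / 2386020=-0.10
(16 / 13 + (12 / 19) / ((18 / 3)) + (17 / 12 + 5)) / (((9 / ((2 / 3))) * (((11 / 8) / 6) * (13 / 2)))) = 33424 / 86697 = 0.39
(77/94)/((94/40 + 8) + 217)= 770/213709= 0.00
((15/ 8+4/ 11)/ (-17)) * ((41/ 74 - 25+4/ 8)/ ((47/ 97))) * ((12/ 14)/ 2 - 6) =-330146193/ 9105404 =-36.26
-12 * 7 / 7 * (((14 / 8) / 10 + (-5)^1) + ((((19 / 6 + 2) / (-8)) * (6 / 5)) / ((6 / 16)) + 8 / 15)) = 763 / 10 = 76.30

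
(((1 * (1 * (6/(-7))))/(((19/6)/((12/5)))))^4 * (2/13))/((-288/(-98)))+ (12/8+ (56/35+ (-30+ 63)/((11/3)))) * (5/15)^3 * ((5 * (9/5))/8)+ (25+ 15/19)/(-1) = -62948177123791/2490434310000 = -25.28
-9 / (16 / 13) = -117 / 16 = -7.31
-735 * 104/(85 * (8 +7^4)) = -0.37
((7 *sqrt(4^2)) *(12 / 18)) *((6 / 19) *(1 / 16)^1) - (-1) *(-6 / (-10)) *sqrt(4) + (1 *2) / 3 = 637 / 285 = 2.24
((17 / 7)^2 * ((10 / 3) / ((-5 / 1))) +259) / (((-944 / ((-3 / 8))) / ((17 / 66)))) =637415 / 24423168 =0.03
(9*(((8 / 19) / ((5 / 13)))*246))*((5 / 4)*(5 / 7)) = 287820 / 133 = 2164.06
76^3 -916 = 438060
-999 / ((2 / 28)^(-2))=-999 / 196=-5.10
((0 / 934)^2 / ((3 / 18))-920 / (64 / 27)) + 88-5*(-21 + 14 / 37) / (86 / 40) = -3209591 / 12728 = -252.17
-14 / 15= -0.93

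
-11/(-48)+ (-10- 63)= -3493/48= -72.77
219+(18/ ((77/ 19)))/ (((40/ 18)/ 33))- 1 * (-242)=36887/ 70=526.96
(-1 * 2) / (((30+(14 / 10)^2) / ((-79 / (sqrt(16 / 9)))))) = 3.71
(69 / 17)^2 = 16.47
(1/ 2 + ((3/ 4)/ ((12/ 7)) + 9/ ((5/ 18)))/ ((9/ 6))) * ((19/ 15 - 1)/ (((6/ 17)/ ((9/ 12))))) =45679/ 3600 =12.69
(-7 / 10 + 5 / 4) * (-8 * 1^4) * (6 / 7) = -132 / 35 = -3.77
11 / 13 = 0.85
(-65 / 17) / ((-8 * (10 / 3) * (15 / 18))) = 117 / 680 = 0.17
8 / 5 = 1.60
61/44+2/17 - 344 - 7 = -261423/748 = -349.50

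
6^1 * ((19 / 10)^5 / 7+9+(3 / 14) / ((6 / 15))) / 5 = 27453297 / 1750000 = 15.69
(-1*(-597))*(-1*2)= -1194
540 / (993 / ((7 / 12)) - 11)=3780 / 11839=0.32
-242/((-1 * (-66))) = -11/3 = -3.67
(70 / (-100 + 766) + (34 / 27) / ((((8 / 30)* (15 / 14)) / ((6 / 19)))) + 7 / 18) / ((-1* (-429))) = 23863 / 5428566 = 0.00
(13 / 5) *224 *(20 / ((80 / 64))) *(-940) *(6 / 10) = -26277888 / 5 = -5255577.60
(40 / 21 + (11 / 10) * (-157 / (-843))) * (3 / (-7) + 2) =1369379 / 413070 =3.32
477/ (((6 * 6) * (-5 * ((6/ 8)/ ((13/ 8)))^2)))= -8957/ 720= -12.44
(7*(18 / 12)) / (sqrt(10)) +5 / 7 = 5 / 7 +21*sqrt(10) / 20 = 4.03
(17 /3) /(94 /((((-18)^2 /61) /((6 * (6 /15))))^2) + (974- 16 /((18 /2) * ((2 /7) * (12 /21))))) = 103275 /17902474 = 0.01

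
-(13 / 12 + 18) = -229 / 12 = -19.08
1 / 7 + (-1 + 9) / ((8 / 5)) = 36 / 7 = 5.14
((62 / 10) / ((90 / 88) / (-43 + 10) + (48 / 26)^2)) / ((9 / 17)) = 43106492 / 12431205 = 3.47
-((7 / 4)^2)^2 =-2401 / 256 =-9.38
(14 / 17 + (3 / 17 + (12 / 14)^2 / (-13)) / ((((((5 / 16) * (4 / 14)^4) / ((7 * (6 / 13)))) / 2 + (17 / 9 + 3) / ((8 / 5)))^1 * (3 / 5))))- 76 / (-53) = 10061440758 / 4331385409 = 2.32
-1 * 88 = -88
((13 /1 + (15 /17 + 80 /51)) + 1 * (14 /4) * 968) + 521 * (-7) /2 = 161155 /102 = 1579.95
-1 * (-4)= 4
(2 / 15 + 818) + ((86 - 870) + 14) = 722 / 15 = 48.13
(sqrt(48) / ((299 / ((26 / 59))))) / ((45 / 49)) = 392 * sqrt(3) / 61065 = 0.01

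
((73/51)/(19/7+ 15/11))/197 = 5621/3154758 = 0.00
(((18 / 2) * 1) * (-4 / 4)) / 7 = -1.29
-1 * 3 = -3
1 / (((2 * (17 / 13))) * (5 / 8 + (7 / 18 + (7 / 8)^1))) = 117 / 578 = 0.20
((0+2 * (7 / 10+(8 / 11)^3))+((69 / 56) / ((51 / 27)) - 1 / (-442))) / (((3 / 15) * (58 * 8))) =232584467 / 7643219584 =0.03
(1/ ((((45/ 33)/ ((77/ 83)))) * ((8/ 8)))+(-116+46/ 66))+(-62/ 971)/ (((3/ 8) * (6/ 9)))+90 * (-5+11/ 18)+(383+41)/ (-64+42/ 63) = -130516808791/ 252659055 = -516.57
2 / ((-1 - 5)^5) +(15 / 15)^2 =3887 / 3888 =1.00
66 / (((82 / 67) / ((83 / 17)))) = 183513 / 697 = 263.29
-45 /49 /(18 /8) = -20 /49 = -0.41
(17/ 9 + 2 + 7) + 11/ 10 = 1079/ 90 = 11.99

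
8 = 8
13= 13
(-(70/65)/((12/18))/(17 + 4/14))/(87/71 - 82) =10437/9021155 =0.00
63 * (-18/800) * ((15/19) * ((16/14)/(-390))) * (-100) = -81/247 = -0.33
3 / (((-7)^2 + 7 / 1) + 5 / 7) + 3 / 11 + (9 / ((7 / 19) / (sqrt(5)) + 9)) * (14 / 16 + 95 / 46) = 383657609223 / 117440438368 - 647577 * sqrt(5) / 26892704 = 3.21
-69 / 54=-23 / 18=-1.28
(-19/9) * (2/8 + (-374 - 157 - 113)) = 48925/36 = 1359.03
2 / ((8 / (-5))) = -5 / 4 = -1.25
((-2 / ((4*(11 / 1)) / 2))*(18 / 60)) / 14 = -3 / 1540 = -0.00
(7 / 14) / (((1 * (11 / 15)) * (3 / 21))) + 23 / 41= 4811 / 902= 5.33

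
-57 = -57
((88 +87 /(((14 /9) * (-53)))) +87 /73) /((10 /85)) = 81158051 /108332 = 749.16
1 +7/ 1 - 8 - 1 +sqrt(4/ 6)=-1 +sqrt(6)/ 3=-0.18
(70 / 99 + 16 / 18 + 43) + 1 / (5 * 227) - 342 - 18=-35440276 / 112365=-315.40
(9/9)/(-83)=-1/83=-0.01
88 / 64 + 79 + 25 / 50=647 / 8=80.88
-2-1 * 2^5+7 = -27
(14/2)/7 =1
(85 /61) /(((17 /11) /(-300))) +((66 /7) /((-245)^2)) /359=-2488906608474 /9201412325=-270.49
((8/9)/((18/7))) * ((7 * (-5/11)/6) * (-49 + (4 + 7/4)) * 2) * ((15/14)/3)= 30275/5346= 5.66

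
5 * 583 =2915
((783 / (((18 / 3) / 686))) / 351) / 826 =1421 / 4602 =0.31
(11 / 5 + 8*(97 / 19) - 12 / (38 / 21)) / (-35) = -3459 / 3325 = -1.04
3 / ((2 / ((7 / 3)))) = 7 / 2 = 3.50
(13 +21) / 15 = 34 / 15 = 2.27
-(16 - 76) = 60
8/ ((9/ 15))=40/ 3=13.33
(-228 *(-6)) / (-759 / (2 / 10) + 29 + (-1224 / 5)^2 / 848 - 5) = -201400 / 544771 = -0.37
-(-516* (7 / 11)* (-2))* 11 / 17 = -7224 / 17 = -424.94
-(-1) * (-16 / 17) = -16 / 17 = -0.94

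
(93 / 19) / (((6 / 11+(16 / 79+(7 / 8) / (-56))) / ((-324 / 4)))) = -541.36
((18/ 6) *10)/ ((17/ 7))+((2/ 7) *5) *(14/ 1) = 550/ 17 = 32.35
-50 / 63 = -0.79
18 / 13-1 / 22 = 383 / 286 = 1.34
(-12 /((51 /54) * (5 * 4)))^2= 2916 /7225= 0.40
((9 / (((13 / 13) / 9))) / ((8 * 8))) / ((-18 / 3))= -27 / 128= -0.21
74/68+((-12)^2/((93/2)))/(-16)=943/1054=0.89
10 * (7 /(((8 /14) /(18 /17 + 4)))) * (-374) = -231770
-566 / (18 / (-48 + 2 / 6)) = 40469 / 27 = 1498.85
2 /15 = 0.13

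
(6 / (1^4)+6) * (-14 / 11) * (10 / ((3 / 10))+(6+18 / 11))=-75712 / 121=-625.72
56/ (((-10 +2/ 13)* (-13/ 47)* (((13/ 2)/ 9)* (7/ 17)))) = 69.14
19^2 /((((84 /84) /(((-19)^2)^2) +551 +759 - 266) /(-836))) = -39330356516 /136055125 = -289.08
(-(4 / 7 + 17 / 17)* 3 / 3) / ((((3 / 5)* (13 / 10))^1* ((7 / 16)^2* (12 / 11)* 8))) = -48400 / 40131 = -1.21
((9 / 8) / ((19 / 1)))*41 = 369 / 152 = 2.43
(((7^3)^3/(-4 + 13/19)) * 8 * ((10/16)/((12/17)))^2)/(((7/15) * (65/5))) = -565259326625/44928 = -12581448.69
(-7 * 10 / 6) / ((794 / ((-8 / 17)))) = 140 / 20247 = 0.01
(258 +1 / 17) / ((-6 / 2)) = -86.02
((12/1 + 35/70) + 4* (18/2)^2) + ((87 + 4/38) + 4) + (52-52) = 16249/38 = 427.61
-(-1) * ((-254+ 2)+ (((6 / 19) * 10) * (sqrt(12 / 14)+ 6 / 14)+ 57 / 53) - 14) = -1857913 / 7049+ 60 * sqrt(42) / 133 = -260.65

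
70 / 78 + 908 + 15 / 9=910.56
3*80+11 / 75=18011 / 75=240.15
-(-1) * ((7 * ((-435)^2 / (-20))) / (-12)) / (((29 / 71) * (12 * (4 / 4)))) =1126.02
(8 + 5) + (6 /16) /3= 105 /8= 13.12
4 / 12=1 / 3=0.33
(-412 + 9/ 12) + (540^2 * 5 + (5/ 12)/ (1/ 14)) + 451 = 17496547/ 12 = 1458045.58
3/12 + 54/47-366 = -68545/188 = -364.60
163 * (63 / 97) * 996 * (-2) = -20455848 / 97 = -210885.03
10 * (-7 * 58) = -4060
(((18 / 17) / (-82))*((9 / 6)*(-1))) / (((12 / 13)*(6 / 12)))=117 / 2788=0.04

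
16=16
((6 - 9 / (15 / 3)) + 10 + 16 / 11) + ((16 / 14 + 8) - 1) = 9162 / 385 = 23.80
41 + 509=550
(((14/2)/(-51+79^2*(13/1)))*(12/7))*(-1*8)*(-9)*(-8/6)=-0.01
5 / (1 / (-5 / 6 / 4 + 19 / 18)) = 4.24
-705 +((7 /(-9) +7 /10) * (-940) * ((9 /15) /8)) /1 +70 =-629.52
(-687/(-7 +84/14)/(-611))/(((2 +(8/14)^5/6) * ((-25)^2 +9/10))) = -173196135/193801466573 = -0.00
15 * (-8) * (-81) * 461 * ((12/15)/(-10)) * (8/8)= -1792368/5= -358473.60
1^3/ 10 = 1/ 10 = 0.10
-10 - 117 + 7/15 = -1898/15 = -126.53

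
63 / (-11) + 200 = 2137 / 11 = 194.27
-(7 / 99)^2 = -49 / 9801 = -0.00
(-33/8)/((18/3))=-11/16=-0.69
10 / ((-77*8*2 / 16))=-10 / 77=-0.13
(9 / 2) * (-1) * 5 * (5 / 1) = -225 / 2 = -112.50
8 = 8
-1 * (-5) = 5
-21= -21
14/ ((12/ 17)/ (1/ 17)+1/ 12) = 168/ 145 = 1.16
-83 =-83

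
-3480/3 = -1160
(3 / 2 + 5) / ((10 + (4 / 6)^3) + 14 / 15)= 1755 / 3032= 0.58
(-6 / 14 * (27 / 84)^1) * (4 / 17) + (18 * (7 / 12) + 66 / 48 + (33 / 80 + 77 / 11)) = 1283159 / 66640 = 19.26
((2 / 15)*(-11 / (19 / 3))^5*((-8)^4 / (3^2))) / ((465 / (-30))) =23747936256 / 383795345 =61.88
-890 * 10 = -8900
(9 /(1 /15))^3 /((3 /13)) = 10661625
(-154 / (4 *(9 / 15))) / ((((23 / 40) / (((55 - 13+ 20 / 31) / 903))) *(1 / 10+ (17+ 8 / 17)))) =-247214000 / 824205897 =-0.30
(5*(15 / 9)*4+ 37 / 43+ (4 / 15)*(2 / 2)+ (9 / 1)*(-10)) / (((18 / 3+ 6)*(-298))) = 11941 / 768840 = 0.02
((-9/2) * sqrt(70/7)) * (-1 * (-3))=-27 * sqrt(10)/2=-42.69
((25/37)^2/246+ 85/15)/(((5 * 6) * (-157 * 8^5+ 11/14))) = -4454359/121279142125110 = -0.00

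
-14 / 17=-0.82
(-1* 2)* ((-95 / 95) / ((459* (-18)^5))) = -1 / 433655856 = -0.00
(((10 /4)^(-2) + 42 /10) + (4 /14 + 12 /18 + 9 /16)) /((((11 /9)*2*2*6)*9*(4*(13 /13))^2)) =49349 /35481600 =0.00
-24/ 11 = -2.18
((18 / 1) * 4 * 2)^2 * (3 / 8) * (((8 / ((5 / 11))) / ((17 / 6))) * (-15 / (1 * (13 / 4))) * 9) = -443418624 / 221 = -2006419.11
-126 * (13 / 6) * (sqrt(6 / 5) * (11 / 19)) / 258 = -1001 * sqrt(30) / 8170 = -0.67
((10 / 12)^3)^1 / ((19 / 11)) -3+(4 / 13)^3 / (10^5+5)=-800992926763 / 300564627480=-2.66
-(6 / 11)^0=-1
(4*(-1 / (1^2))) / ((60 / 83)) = -83 / 15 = -5.53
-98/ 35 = -14/ 5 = -2.80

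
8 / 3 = 2.67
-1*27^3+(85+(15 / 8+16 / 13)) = -2037869 / 104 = -19594.89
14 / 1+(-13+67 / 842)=909 / 842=1.08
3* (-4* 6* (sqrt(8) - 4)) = 288 - 144* sqrt(2) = 84.35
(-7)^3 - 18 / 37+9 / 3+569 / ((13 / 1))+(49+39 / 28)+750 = 6783503 / 13468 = 503.68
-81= -81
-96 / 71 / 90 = -16 / 1065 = -0.02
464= 464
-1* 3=-3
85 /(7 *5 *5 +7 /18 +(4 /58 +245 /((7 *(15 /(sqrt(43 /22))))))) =8940368646 /18448419673 - 5404266 *sqrt(946) /18448419673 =0.48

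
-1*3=-3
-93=-93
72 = 72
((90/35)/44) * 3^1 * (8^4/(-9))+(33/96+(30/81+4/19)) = -99691121/1264032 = -78.87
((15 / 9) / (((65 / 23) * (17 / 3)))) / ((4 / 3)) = 69 / 884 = 0.08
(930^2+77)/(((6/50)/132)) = 951474700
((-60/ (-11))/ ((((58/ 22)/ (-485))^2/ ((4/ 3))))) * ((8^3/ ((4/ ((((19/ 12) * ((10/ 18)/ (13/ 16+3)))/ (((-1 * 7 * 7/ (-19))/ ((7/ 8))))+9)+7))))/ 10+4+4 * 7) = 567509691161600/ 9695889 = 58530959.99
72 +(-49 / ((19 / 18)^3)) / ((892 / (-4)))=110413872 / 1529557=72.19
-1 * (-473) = 473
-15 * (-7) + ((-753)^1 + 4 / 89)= -57668 / 89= -647.96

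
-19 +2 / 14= -132 / 7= -18.86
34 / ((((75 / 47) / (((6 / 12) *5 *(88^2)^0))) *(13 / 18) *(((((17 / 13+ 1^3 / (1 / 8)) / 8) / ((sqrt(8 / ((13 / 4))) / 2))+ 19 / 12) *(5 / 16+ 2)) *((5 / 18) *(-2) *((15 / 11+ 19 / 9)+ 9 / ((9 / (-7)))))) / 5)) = 26.55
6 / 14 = 3 / 7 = 0.43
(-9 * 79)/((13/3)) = -2133/13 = -164.08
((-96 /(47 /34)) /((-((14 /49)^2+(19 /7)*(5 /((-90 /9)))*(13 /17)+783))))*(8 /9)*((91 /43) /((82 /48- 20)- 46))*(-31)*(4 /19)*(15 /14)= 93501571072 /5146365957363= 0.02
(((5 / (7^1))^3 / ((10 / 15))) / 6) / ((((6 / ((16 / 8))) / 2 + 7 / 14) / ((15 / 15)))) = 125 / 2744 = 0.05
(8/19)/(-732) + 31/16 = 107755/55632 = 1.94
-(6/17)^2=-0.12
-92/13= -7.08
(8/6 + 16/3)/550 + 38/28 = 3163/2310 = 1.37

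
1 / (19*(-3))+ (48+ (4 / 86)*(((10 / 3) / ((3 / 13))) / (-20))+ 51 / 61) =21881651 / 448533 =48.78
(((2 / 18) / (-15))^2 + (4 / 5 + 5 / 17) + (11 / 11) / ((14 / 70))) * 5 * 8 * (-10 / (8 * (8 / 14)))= -13216889 / 24786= -533.24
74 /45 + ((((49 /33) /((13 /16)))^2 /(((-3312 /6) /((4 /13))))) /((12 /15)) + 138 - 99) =33546974437 /825423885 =40.64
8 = 8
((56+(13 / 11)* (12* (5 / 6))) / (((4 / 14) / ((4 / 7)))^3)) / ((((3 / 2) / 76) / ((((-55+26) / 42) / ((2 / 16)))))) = -105227776 / 693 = -151843.83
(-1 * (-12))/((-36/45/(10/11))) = -150/11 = -13.64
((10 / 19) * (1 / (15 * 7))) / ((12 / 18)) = 1 / 133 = 0.01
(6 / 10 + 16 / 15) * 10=50 / 3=16.67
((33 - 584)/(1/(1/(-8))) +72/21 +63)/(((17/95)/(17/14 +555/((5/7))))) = 7842384425/13328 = 588414.20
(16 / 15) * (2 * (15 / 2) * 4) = 64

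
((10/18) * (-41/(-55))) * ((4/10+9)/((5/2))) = 3854/2475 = 1.56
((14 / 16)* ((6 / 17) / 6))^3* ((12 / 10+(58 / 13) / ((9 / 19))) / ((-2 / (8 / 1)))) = -532679 / 91971360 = -0.01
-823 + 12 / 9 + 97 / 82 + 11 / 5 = -1006489 / 1230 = -818.28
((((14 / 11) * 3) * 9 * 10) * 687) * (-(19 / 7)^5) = -34780326.64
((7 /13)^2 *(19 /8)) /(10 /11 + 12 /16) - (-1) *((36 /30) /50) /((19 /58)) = 28615651 /58600750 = 0.49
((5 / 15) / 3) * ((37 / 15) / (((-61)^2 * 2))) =37 / 1004670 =0.00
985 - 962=23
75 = 75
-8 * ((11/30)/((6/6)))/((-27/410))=3608/81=44.54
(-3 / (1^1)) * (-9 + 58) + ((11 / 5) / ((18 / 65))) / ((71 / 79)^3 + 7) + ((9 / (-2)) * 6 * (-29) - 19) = 42375302081 / 68565312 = 618.03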